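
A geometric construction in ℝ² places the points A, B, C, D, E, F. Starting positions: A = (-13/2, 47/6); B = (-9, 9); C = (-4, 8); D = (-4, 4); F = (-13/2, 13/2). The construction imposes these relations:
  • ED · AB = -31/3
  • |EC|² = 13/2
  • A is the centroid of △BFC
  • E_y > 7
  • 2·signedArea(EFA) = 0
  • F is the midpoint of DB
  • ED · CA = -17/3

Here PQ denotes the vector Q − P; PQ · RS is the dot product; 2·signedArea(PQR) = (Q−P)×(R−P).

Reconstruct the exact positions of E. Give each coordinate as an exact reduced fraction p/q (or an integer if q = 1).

1. E_x = -13/2  [2·signedArea(EFA) = 0 ∩ ED · AB = -31/3]
2. E_y = 15/2  [2·signedArea(EFA) = 0 ∩ ED · AB = -31/3]
   → E = (-13/2, 15/2)

E = (-13/2, 15/2)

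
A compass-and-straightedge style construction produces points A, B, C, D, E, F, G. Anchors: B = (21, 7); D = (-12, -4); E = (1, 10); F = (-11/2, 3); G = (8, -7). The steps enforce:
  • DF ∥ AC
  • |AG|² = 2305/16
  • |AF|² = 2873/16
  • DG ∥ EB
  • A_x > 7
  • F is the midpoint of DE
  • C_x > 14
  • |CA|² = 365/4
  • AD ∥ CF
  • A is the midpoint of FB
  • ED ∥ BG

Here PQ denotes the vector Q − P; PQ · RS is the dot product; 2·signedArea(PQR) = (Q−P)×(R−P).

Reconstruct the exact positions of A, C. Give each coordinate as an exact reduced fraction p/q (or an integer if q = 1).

1. A_x = 31/4  [A is the midpoint of FB]
2. A_y = 5  [A is the midpoint of FB]
   → A = (31/4, 5)
3. C_x = 57/4  [AD ∥ CF ∩ DF ∥ AC]
4. C_y = 12  [AD ∥ CF ∩ DF ∥ AC]
   → C = (57/4, 12)

A = (31/4, 5)
C = (57/4, 12)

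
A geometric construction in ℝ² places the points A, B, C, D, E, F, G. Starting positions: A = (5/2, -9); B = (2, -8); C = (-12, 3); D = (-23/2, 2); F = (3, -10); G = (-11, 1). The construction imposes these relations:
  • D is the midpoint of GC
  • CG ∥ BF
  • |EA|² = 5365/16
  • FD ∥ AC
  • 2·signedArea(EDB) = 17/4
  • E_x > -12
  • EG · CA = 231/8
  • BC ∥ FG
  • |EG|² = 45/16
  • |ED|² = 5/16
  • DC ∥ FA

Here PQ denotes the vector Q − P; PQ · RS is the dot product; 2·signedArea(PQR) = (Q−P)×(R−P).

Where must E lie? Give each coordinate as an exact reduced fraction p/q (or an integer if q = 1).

E = (-47/4, 5/2)

1. E_x = -47/4  [EG · CA = 231/8 ∩ 2·signedArea(EDB) = 17/4]
2. E_y = 5/2  [EG · CA = 231/8 ∩ 2·signedArea(EDB) = 17/4]
   → E = (-47/4, 5/2)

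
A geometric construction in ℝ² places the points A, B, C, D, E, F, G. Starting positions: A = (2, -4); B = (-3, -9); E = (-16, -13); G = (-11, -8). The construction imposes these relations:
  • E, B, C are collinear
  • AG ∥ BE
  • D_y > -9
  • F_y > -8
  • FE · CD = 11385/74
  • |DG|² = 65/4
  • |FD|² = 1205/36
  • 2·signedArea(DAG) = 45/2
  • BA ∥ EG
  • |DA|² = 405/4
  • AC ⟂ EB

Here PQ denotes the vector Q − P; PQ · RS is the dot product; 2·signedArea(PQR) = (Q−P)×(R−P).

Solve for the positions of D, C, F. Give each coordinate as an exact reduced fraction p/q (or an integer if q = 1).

C = (110/37, -265/37)
D = (-7, -17/2)
F = (-4/3, -22/3)

1. D_x = -7  [line 4·x + -13·y + -165/2 = 0 ∩ |DG|² = 65/4]
2. D_y = -17/2  [line 4·x + -13·y + -165/2 = 0 ∩ |DG|² = 65/4]
   → D = (-7, -17/2)
3. C_x = 110/37  [E, B, C are collinear ∩ AC ⟂ EB]
4. C_y = -265/37  [E, B, C are collinear ∩ AC ⟂ EB]
   → C = (110/37, -265/37)
5. F_x = -4/3  [line 369/37·x + 99/74·y + 855/37 = 0 ∩ |FD|² = 1205/36]
6. F_y = -22/3  [line 369/37·x + 99/74·y + 855/37 = 0 ∩ |FD|² = 1205/36]
   → F = (-4/3, -22/3)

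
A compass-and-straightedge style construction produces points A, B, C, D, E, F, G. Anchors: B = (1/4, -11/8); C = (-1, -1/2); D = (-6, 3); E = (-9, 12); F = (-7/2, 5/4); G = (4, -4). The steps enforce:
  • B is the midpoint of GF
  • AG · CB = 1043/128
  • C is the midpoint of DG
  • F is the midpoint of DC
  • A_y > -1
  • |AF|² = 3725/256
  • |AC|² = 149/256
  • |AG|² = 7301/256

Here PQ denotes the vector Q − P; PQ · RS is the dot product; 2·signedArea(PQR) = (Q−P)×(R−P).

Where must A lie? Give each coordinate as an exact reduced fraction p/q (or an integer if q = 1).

1. A_x = -3/8  [line -5/4·x + 7/8·y + 45/128 = 0 ∩ |AF|² = 3725/256]
2. A_y = -15/16  [line -5/4·x + 7/8·y + 45/128 = 0 ∩ |AF|² = 3725/256]
   → A = (-3/8, -15/16)

A = (-3/8, -15/16)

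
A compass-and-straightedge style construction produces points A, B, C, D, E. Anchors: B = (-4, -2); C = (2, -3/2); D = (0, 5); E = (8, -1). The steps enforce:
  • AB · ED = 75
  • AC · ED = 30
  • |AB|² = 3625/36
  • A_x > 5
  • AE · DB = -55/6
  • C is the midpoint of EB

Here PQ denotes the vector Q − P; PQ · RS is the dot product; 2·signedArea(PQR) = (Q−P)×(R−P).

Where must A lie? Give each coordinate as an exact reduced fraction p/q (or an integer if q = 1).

1. A_x = 6  [AB · ED = 75 ∩ AE · DB = -55/6]
2. A_y = -7/6  [AB · ED = 75 ∩ AE · DB = -55/6]
   → A = (6, -7/6)

A = (6, -7/6)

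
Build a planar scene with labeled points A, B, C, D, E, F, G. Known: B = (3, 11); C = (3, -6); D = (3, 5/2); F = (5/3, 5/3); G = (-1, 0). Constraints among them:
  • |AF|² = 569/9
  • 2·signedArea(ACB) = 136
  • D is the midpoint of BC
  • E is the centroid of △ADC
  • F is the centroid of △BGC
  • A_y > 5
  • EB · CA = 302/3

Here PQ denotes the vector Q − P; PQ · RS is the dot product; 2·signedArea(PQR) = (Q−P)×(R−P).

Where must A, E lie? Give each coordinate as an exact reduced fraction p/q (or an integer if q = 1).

A = (-5, 6)
E = (1/3, 5/6)

1. A_x = -5  [2·signedArea(ACB) = 136]
2. A_y = 6  [|AF|² = 569/9]
   → A = (-5, 6)
3. E_x = 1/3  [E is the centroid of △ADC]
4. E_y = 5/6  [E is the centroid of △ADC]
   → E = (1/3, 5/6)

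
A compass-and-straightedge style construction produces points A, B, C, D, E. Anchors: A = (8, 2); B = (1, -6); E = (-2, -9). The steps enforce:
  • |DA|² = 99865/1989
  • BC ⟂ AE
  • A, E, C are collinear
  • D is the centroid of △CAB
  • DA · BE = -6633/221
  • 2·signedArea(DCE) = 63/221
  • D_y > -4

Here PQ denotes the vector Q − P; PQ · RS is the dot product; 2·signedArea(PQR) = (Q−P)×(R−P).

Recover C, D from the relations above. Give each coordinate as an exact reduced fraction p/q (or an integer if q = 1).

C = (188/221, -1296/221)
D = (2177/663, -2180/663)

1. C_x = 188/221  [A, E, C are collinear ∩ BC ⟂ AE]
2. C_y = -1296/221  [A, E, C are collinear ∩ BC ⟂ AE]
   → C = (188/221, -1296/221)
3. D_x = 2177/663  [D is the centroid of △CAB]
4. D_y = -2180/663  [D is the centroid of △CAB]
   → D = (2177/663, -2180/663)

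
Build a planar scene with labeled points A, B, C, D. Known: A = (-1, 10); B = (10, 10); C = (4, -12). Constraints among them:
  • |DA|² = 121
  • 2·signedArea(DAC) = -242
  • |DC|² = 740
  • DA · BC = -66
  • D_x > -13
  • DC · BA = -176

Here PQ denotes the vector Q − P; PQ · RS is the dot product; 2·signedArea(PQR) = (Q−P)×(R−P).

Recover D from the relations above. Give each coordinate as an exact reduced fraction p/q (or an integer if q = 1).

1. D_x = -12  [DA · BC = -66 ∩ DC · BA = -176]
2. D_y = 10  [DA · BC = -66 ∩ DC · BA = -176]
   → D = (-12, 10)

D = (-12, 10)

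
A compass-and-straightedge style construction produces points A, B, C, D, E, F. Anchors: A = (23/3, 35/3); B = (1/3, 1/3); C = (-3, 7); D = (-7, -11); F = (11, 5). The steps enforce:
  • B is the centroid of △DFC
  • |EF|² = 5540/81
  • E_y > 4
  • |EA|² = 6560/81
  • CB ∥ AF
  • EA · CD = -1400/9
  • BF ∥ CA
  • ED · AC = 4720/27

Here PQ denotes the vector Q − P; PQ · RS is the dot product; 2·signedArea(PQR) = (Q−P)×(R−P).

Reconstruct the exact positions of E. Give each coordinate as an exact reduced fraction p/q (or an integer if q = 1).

1. E_x = 25/9  [EA · CD = -1400/9 ∩ ED · AC = 4720/27]
2. E_y = 37/9  [EA · CD = -1400/9 ∩ ED · AC = 4720/27]
   → E = (25/9, 37/9)

E = (25/9, 37/9)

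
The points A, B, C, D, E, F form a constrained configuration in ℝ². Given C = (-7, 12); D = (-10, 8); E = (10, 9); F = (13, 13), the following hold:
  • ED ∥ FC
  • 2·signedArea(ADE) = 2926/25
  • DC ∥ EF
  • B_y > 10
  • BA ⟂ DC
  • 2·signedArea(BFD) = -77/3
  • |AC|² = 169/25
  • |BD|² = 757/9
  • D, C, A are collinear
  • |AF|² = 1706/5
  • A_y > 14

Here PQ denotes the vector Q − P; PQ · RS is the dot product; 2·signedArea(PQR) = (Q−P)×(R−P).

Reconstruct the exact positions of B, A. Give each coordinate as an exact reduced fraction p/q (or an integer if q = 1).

1. B_x = -4/3  [line 5·x + -23·y + 779/3 = 0 ∩ |BD|² = 757/9]
2. B_y = 11  [line 5·x + -23·y + 779/3 = 0 ∩ |BD|² = 757/9]
   → B = (-4/3, 11)
3. A_x = -136/25  [D, C, A are collinear ∩ BA ⟂ DC]
4. A_y = 352/25  [D, C, A are collinear ∩ BA ⟂ DC]
   → A = (-136/25, 352/25)

A = (-136/25, 352/25)
B = (-4/3, 11)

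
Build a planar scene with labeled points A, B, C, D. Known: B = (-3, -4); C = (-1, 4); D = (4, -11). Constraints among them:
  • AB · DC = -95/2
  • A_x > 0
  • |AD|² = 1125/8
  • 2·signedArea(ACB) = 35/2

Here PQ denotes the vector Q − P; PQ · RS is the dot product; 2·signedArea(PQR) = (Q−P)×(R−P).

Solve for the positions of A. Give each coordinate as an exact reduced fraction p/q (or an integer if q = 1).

1. A_x = 1/4  [2·signedArea(ACB) = 35/2 ∩ AB · DC = -95/2]
2. A_y = 1/4  [2·signedArea(ACB) = 35/2 ∩ AB · DC = -95/2]
   → A = (1/4, 1/4)

A = (1/4, 1/4)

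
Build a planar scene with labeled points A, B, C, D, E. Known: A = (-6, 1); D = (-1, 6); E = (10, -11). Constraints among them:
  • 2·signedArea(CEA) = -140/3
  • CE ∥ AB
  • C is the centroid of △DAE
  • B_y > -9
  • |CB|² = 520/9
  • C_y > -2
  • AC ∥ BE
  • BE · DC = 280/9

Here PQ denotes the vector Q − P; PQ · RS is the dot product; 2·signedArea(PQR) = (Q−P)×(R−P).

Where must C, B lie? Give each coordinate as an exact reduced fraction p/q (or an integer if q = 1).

B = (3, -26/3)
C = (1, -4/3)

1. C_x = 1  [C is the centroid of △DAE]
2. C_y = -4/3  [C is the centroid of △DAE]
   → C = (1, -4/3)
3. B_x = 3  [AC ∥ BE ∩ CE ∥ AB]
4. B_y = -26/3  [AC ∥ BE ∩ CE ∥ AB]
   → B = (3, -26/3)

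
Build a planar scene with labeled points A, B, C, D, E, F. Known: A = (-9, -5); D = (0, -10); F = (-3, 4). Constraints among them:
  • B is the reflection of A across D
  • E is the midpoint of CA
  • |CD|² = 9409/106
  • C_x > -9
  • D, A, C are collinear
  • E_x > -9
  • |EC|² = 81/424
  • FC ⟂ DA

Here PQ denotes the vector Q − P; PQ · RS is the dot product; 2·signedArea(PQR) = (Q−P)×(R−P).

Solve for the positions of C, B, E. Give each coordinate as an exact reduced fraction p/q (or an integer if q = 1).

B = (9, -15)
C = (-873/106, -575/106)
E = (-1827/212, -1105/212)

1. C_x = -873/106  [D, A, C are collinear ∩ FC ⟂ DA]
2. C_y = -575/106  [D, A, C are collinear ∩ FC ⟂ DA]
   → C = (-873/106, -575/106)
3. B_x = 9  [B is the reflection of A across D]
4. B_y = -15  [B is the reflection of A across D]
   → B = (9, -15)
5. E_x = -1827/212  [E is the midpoint of CA]
6. E_y = -1105/212  [E is the midpoint of CA]
   → E = (-1827/212, -1105/212)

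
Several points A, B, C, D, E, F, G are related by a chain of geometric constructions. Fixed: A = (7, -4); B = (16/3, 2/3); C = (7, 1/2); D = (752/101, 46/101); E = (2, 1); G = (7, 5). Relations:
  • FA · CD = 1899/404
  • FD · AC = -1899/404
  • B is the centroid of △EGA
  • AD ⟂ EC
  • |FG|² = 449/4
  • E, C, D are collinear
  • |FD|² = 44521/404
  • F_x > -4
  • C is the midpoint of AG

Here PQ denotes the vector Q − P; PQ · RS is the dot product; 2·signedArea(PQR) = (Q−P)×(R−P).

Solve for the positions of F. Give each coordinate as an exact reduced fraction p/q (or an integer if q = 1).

F = (-3, 3/2)

1. F_x = -3  [FA · CD = 1899/404 ∩ FD · AC = -1899/404]
2. F_y = 3/2  [FA · CD = 1899/404 ∩ FD · AC = -1899/404]
   → F = (-3, 3/2)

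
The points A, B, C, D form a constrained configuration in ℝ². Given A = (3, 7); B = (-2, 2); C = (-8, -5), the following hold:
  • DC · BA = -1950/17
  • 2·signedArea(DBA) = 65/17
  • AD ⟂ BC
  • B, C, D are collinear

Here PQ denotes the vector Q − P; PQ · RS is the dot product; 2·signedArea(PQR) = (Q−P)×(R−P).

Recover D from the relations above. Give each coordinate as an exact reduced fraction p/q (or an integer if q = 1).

D = (44/17, 125/17)

1. D_x = 44/17  [B, C, D are collinear ∩ AD ⟂ BC]
2. D_y = 125/17  [B, C, D are collinear ∩ AD ⟂ BC]
   → D = (44/17, 125/17)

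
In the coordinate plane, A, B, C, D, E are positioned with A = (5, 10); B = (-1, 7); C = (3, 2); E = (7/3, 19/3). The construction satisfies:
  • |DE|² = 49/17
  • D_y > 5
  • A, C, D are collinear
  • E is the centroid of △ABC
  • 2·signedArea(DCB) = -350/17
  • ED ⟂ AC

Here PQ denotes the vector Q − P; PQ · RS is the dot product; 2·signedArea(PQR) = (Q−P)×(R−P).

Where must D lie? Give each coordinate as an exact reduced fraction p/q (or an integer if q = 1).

D = (203/51, 302/51)

1. D_x = 203/51  [A, C, D are collinear ∩ ED ⟂ AC]
2. D_y = 302/51  [A, C, D are collinear ∩ ED ⟂ AC]
   → D = (203/51, 302/51)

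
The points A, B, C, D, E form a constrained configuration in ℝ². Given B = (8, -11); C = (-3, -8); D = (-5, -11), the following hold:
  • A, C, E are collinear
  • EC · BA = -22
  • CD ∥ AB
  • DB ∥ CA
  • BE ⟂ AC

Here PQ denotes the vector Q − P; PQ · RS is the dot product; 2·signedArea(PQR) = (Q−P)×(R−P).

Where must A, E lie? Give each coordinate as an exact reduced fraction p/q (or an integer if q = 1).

A = (10, -8)
E = (8, -8)

1. A_x = 10  [CD ∥ AB ∩ DB ∥ CA]
2. A_y = -8  [CD ∥ AB ∩ DB ∥ CA]
   → A = (10, -8)
3. E_x = 8  [A, C, E are collinear ∩ BE ⟂ AC]
4. E_y = -8  [A, C, E are collinear ∩ BE ⟂ AC]
   → E = (8, -8)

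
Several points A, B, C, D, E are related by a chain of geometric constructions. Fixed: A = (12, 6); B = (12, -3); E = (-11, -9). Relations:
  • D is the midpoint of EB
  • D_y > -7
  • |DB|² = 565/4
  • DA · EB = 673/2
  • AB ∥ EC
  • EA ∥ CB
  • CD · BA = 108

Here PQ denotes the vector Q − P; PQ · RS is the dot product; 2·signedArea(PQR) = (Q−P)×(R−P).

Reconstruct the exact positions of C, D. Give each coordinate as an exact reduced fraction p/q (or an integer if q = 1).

C = (-11, -18)
D = (1/2, -6)

1. C_x = -11  [EA ∥ CB ∩ AB ∥ EC]
2. C_y = -18  [EA ∥ CB ∩ AB ∥ EC]
   → C = (-11, -18)
3. D_x = 1/2  [D is the midpoint of EB]
4. D_y = -6  [D is the midpoint of EB]
   → D = (1/2, -6)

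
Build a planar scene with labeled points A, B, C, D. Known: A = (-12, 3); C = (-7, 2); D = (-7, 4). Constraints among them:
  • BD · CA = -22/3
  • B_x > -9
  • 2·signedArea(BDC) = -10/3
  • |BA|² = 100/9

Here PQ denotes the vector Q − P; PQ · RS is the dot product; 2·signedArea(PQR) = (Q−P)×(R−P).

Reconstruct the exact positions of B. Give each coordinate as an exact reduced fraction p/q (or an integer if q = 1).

B = (-26/3, 3)

1. B_x = -26/3  [2·signedArea(BDC) = -10/3 ∩ BD · CA = -22/3]
2. B_y = 3  [2·signedArea(BDC) = -10/3 ∩ BD · CA = -22/3]
   → B = (-26/3, 3)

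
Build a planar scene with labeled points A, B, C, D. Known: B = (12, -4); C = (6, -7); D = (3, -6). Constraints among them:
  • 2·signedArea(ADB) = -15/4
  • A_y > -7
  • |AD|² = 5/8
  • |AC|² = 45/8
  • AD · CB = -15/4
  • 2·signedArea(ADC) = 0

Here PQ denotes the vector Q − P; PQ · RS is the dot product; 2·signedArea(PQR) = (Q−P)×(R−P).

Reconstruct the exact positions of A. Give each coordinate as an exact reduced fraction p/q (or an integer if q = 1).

A = (15/4, -25/4)

1. A_x = 15/4  [2·signedArea(ADC) = 0 ∩ AD · CB = -15/4]
2. A_y = -25/4  [2·signedArea(ADC) = 0 ∩ AD · CB = -15/4]
   → A = (15/4, -25/4)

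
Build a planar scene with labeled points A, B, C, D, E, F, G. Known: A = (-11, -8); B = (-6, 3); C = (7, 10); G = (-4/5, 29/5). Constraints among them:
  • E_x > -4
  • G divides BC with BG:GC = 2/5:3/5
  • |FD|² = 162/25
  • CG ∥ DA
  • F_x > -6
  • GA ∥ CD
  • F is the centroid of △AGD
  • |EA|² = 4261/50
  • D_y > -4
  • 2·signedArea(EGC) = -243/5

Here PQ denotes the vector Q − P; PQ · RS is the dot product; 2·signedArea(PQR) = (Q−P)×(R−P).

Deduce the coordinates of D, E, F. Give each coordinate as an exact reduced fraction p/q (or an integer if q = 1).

1. D_x = -16/5  [CG ∥ DA ∩ GA ∥ CD]
2. D_y = -19/5  [CG ∥ DA ∩ GA ∥ CD]
   → D = (-16/5, -19/5)
3. E_x = -39/10  [line -21/5·x + 39/5·y + 0 = 0 ∩ |EA|² = 4261/50]
4. E_y = -21/10  [line -21/5·x + 39/5·y + 0 = 0 ∩ |EA|² = 4261/50]
   → E = (-39/10, -21/10)
5. F_x = -5  [F is the centroid of △AGD]
6. F_y = -2  [F is the centroid of △AGD]
   → F = (-5, -2)

D = (-16/5, -19/5)
E = (-39/10, -21/10)
F = (-5, -2)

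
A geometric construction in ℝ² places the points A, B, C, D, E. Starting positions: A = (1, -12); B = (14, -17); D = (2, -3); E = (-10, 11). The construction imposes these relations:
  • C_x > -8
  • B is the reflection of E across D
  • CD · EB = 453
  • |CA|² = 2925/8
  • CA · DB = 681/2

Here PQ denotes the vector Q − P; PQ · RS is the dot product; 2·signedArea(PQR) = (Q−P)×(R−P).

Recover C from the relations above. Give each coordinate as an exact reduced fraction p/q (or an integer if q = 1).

1. C_x = -29/4  [line -12·x + 14·y + -321/2 = 0 ∩ |CA|² = 2925/8]
2. C_y = 21/4  [line -12·x + 14·y + -321/2 = 0 ∩ |CA|² = 2925/8]
   → C = (-29/4, 21/4)

C = (-29/4, 21/4)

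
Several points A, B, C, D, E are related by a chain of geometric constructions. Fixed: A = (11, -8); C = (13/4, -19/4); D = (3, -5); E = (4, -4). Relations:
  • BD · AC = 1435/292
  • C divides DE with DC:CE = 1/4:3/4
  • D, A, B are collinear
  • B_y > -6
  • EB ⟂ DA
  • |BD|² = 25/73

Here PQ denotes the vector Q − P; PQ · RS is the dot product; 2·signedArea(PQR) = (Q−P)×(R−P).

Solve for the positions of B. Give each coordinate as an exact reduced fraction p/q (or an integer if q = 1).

B = (259/73, -380/73)

1. B_x = 259/73  [D, A, B are collinear ∩ EB ⟂ DA]
2. B_y = -380/73  [D, A, B are collinear ∩ EB ⟂ DA]
   → B = (259/73, -380/73)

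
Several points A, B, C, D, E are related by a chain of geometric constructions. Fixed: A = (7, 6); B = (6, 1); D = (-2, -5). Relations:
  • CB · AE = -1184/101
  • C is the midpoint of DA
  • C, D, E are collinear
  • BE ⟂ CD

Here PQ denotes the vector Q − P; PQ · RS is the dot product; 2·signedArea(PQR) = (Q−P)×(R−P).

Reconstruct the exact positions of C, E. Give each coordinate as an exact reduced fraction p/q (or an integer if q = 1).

C = (5/2, 1/2)
E = (419/101, 254/101)

1. C_x = 5/2  [C is the midpoint of DA]
2. C_y = 1/2  [C is the midpoint of DA]
   → C = (5/2, 1/2)
3. E_x = 419/101  [C, D, E are collinear ∩ BE ⟂ CD]
4. E_y = 254/101  [C, D, E are collinear ∩ BE ⟂ CD]
   → E = (419/101, 254/101)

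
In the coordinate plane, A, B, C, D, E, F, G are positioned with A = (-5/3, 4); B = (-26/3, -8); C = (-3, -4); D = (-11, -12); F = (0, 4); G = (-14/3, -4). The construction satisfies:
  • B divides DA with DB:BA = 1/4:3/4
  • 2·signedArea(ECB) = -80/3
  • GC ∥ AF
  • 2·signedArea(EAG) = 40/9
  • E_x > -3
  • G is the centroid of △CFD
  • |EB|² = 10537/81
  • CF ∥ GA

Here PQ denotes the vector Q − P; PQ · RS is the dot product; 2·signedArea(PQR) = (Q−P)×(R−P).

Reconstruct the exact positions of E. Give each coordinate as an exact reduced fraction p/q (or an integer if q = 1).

E = (-19/9, 4/3)

1. E_x = -19/9  [2·signedArea(ECB) = -80/3 ∩ 2·signedArea(EAG) = 40/9]
2. E_y = 4/3  [2·signedArea(ECB) = -80/3 ∩ 2·signedArea(EAG) = 40/9]
   → E = (-19/9, 4/3)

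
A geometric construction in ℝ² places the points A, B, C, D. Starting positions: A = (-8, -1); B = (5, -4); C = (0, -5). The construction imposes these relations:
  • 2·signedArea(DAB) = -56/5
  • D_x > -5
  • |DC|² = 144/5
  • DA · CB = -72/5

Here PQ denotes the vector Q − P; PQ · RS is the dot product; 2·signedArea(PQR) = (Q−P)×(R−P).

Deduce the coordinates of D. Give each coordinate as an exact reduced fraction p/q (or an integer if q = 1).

1. D_x = -24/5  [2·signedArea(DAB) = -56/5 ∩ DA · CB = -72/5]
2. D_y = -13/5  [2·signedArea(DAB) = -56/5 ∩ DA · CB = -72/5]
   → D = (-24/5, -13/5)

D = (-24/5, -13/5)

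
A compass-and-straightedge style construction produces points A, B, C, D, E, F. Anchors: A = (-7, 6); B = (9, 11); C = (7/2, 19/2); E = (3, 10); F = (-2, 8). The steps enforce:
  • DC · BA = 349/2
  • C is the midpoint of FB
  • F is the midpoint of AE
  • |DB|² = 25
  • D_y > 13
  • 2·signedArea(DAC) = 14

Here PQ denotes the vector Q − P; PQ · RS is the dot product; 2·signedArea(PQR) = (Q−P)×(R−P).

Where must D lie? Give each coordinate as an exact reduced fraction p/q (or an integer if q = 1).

D = (13, 14)

1. D_x = 13  [2·signedArea(DAC) = 14 ∩ DC · BA = 349/2]
2. D_y = 14  [2·signedArea(DAC) = 14 ∩ DC · BA = 349/2]
   → D = (13, 14)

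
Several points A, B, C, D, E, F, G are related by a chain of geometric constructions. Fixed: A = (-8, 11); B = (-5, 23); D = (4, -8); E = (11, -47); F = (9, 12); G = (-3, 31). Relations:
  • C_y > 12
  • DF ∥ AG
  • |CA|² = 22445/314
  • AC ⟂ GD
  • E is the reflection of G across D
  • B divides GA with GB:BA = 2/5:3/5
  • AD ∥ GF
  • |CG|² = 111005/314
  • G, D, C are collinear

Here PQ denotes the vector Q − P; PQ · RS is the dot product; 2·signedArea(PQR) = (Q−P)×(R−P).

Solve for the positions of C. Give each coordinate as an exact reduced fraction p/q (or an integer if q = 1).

C = (101/314, 3923/314)

1. C_x = 101/314  [G, D, C are collinear ∩ AC ⟂ GD]
2. C_y = 3923/314  [G, D, C are collinear ∩ AC ⟂ GD]
   → C = (101/314, 3923/314)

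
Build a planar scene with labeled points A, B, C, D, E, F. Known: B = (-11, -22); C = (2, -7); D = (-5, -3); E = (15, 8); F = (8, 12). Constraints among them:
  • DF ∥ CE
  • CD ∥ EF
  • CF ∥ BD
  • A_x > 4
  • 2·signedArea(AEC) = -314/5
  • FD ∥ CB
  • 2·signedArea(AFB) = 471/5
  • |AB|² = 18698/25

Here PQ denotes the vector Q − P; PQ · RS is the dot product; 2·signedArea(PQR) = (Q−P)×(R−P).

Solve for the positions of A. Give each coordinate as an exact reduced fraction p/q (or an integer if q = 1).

1. A_x = 22/5  [2·signedArea(AFB) = 471/5 ∩ 2·signedArea(AEC) = -314/5]
2. A_y = 3/5  [2·signedArea(AFB) = 471/5 ∩ 2·signedArea(AEC) = -314/5]
   → A = (22/5, 3/5)

A = (22/5, 3/5)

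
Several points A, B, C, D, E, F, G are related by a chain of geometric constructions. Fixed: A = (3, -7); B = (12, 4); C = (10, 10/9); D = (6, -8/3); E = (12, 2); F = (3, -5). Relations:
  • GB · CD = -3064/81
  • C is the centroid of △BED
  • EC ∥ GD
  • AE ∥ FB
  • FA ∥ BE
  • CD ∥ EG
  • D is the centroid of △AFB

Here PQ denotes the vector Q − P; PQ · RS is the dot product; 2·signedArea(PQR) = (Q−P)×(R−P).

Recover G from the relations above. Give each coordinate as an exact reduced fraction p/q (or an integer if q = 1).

1. G_x = 8  [EC ∥ GD ∩ CD ∥ EG]
2. G_y = -16/9  [EC ∥ GD ∩ CD ∥ EG]
   → G = (8, -16/9)

G = (8, -16/9)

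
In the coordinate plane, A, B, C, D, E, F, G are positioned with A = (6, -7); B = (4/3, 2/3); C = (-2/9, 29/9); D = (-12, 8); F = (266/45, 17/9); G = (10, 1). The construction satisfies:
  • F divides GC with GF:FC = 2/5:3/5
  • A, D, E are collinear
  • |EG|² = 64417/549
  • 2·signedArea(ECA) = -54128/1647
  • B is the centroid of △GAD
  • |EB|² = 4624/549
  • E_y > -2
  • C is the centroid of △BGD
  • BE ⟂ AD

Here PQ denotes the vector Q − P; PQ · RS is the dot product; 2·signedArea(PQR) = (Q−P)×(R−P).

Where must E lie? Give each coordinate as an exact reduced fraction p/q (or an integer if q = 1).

1. E_x = -32/61  [A, D, E are collinear ∩ BE ⟂ AD]
2. E_y = -286/183  [A, D, E are collinear ∩ BE ⟂ AD]
   → E = (-32/61, -286/183)

E = (-32/61, -286/183)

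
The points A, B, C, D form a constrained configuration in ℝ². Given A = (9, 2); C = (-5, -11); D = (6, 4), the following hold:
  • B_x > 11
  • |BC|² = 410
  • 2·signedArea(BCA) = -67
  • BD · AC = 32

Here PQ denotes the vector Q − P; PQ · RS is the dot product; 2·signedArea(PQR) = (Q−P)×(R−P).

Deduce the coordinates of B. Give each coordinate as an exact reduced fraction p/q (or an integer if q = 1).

B = (12, 0)

1. B_x = 12  [2·signedArea(BCA) = -67 ∩ BD · AC = 32]
2. B_y = 0  [2·signedArea(BCA) = -67 ∩ BD · AC = 32]
   → B = (12, 0)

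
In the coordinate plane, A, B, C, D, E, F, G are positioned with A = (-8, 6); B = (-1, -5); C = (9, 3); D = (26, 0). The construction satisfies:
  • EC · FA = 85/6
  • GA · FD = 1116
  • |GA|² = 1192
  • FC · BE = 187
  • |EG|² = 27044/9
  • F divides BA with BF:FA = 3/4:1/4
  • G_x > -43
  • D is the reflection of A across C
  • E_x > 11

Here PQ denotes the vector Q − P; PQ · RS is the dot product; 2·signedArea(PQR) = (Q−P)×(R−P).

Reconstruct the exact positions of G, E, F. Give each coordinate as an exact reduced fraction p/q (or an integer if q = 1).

1. F_x = -25/4  [F divides BA with BF:FA = 3/4:1/4]
2. F_y = 13/4  [F divides BA with BF:FA = 3/4:1/4]
   → F = (-25/4, 13/4)
3. E_x = 34/3  [EC · FA = 85/6 ∩ FC · BE = 187]
4. E_y = -2/3  [EC · FA = 85/6 ∩ FC · BE = 187]
   → E = (34/3, -2/3)
5. G_x = -42  [line -129/4·x + 13/4·y + -2787/2 = 0 ∩ |EG|² = 27044/9]
6. G_y = 12  [line -129/4·x + 13/4·y + -2787/2 = 0 ∩ |EG|² = 27044/9]
   → G = (-42, 12)

E = (34/3, -2/3)
F = (-25/4, 13/4)
G = (-42, 12)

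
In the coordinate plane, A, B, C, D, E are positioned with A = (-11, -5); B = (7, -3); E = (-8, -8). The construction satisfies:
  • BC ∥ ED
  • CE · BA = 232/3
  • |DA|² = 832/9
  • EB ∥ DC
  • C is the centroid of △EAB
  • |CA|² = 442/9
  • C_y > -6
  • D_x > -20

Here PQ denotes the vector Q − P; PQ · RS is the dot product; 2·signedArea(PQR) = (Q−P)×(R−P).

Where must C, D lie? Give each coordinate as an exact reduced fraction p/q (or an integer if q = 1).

C = (-4, -16/3)
D = (-19, -31/3)

1. C_x = -4  [C is the centroid of △EAB]
2. C_y = -16/3  [C is the centroid of △EAB]
   → C = (-4, -16/3)
3. D_x = -19  [EB ∥ DC ∩ BC ∥ ED]
4. D_y = -31/3  [EB ∥ DC ∩ BC ∥ ED]
   → D = (-19, -31/3)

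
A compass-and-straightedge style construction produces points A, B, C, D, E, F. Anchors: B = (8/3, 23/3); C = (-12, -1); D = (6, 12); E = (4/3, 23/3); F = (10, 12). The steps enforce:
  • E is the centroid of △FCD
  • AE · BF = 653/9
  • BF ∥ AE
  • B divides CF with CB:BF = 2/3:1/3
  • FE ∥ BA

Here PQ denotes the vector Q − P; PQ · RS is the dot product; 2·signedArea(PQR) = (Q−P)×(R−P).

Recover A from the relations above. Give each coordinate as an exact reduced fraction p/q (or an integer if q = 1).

A = (-6, 10/3)

1. A_x = -6  [BF ∥ AE ∩ FE ∥ BA]
2. A_y = 10/3  [BF ∥ AE ∩ FE ∥ BA]
   → A = (-6, 10/3)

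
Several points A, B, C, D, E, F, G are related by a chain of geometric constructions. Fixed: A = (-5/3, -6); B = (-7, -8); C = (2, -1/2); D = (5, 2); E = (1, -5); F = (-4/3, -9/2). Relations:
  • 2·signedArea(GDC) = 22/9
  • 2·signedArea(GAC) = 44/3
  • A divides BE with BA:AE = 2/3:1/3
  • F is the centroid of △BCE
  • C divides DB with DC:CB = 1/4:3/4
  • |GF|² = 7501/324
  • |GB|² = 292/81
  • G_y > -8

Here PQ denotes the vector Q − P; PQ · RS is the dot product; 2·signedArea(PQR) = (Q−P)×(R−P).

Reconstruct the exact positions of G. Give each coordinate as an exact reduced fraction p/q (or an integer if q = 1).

1. G_x = -47/9  [2·signedArea(GAC) = 44/3 ∩ 2·signedArea(GDC) = 22/9]
2. G_y = -22/3  [2·signedArea(GAC) = 44/3 ∩ 2·signedArea(GDC) = 22/9]
   → G = (-47/9, -22/3)

G = (-47/9, -22/3)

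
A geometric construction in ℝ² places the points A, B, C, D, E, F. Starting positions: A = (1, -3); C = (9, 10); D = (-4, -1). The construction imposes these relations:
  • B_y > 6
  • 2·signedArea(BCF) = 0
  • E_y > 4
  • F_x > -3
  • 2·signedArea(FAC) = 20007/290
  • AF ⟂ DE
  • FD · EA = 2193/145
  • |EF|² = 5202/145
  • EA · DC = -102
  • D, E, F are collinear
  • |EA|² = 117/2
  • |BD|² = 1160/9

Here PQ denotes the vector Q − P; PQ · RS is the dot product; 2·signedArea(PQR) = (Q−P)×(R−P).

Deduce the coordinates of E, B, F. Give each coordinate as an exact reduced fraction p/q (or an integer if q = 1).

1. E_x = 5/2  [line -13·x + -11·y + 82 = 0 ∩ |EA|² = 117/2]
2. E_y = 9/2  [line -13·x + -11·y + 82 = 0 ∩ |EA|² = 117/2]
   → E = (5/2, 9/2)
3. F_x = -601/290  [D, E, F are collinear ∩ AF ⟂ DE]
4. F_y = 183/290  [D, E, F are collinear ∩ AF ⟂ DE]
   → F = (-601/290, 183/290)
5. B_x = 14/3  [line 2717/290·x + -3211/290·y + 7657/290 = 0 ∩ |BD|² = 1160/9]
6. B_y = 19/3  [line 2717/290·x + -3211/290·y + 7657/290 = 0 ∩ |BD|² = 1160/9]
   → B = (14/3, 19/3)

B = (14/3, 19/3)
E = (5/2, 9/2)
F = (-601/290, 183/290)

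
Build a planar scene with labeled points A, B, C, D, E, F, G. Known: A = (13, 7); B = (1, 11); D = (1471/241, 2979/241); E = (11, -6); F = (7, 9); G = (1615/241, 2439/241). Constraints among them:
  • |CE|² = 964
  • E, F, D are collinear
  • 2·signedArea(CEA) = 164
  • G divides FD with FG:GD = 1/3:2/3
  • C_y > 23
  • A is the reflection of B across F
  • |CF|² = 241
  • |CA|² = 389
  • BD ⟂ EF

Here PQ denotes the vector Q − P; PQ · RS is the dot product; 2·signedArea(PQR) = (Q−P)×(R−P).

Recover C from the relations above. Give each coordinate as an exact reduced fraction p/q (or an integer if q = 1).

C = (3, 24)

1. C_x = 3  [line -13·x + 2·y + -9 = 0 ∩ |CF|² = 241]
2. C_y = 24  [line -13·x + 2·y + -9 = 0 ∩ |CF|² = 241]
   → C = (3, 24)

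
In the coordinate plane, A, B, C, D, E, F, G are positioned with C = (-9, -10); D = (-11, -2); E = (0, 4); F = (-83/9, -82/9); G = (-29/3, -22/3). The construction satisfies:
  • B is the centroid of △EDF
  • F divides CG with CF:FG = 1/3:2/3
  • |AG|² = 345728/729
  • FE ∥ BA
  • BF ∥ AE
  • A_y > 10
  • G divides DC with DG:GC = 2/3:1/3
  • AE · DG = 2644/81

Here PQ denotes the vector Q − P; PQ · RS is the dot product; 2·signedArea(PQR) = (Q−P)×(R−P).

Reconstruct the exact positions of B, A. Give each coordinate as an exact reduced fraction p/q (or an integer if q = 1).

A = (67/27, 290/27)
B = (-182/27, -64/27)

1. B_x = -182/27  [B is the centroid of △EDF]
2. B_y = -64/27  [B is the centroid of △EDF]
   → B = (-182/27, -64/27)
3. A_x = 67/27  [BF ∥ AE ∩ FE ∥ BA]
4. A_y = 290/27  [BF ∥ AE ∩ FE ∥ BA]
   → A = (67/27, 290/27)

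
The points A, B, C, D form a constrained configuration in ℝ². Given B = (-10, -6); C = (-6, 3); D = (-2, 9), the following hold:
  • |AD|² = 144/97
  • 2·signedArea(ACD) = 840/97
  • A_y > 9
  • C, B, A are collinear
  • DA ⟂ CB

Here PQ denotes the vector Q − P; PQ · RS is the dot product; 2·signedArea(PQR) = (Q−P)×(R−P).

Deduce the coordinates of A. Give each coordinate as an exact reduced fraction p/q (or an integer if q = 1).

A = (-302/97, 921/97)

1. A_x = -302/97  [C, B, A are collinear ∩ DA ⟂ CB]
2. A_y = 921/97  [C, B, A are collinear ∩ DA ⟂ CB]
   → A = (-302/97, 921/97)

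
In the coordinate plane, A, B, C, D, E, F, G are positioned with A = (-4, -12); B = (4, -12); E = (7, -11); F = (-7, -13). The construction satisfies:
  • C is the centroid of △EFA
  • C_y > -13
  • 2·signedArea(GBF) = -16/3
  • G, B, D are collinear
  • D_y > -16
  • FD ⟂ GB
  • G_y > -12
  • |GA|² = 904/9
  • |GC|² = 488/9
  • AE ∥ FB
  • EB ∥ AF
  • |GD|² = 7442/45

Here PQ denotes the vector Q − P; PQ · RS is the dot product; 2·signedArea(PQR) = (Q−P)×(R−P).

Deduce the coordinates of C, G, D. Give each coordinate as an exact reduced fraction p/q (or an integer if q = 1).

C = (-4/3, -12)
D = (-31/5, -77/5)
G = (6, -34/3)

1. C_x = -4/3  [C is the centroid of △EFA]
2. C_y = -12  [C is the centroid of △EFA]
   → C = (-4/3, -12)
3. G_x = 6  [line 1·x + -11·y + -392/3 = 0 ∩ |GC|² = 488/9]
4. G_y = -34/3  [line 1·x + -11·y + -392/3 = 0 ∩ |GC|² = 488/9]
   → G = (6, -34/3)
5. D_x = -31/5  [G, B, D are collinear ∩ FD ⟂ GB]
6. D_y = -77/5  [G, B, D are collinear ∩ FD ⟂ GB]
   → D = (-31/5, -77/5)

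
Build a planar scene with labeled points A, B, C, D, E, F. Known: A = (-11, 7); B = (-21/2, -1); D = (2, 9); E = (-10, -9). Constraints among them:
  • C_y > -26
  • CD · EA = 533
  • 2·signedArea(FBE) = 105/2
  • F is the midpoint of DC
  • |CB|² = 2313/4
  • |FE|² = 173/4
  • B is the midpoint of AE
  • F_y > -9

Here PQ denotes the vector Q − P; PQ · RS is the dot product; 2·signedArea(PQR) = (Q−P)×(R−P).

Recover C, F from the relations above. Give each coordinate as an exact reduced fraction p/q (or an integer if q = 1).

C = (-9, -25)
F = (-7/2, -8)

1. C_x = -9  [line 1·x + -16·y + -391 = 0 ∩ |CB|² = 2313/4]
2. C_y = -25  [line 1·x + -16·y + -391 = 0 ∩ |CB|² = 2313/4]
   → C = (-9, -25)
3. F_x = -7/2  [F is the midpoint of DC]
4. F_y = -8  [F is the midpoint of DC]
   → F = (-7/2, -8)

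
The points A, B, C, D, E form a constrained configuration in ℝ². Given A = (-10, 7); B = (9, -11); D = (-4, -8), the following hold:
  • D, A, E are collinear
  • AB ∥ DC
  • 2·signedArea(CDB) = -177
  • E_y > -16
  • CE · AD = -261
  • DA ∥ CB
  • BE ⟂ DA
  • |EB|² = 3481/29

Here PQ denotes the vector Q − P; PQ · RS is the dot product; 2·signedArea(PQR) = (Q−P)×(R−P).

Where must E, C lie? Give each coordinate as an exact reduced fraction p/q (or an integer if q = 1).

C = (15, -26)
E = (-34/29, -437/29)

1. E_x = -34/29  [D, A, E are collinear ∩ BE ⟂ DA]
2. E_y = -437/29  [D, A, E are collinear ∩ BE ⟂ DA]
   → E = (-34/29, -437/29)
3. C_x = 15  [DA ∥ CB ∩ AB ∥ DC]
4. C_y = -26  [DA ∥ CB ∩ AB ∥ DC]
   → C = (15, -26)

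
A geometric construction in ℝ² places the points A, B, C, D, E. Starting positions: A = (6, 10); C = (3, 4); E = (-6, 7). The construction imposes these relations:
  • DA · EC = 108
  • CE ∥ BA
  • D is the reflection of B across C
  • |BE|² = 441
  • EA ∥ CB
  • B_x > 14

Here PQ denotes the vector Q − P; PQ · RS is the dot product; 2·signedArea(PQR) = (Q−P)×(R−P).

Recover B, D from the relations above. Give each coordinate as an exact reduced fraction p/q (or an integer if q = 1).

1. B_x = 15  [CE ∥ BA ∩ EA ∥ CB]
2. B_y = 7  [CE ∥ BA ∩ EA ∥ CB]
   → B = (15, 7)
3. D_x = -9  [D is the reflection of B across C]
4. D_y = 1  [D is the reflection of B across C]
   → D = (-9, 1)

B = (15, 7)
D = (-9, 1)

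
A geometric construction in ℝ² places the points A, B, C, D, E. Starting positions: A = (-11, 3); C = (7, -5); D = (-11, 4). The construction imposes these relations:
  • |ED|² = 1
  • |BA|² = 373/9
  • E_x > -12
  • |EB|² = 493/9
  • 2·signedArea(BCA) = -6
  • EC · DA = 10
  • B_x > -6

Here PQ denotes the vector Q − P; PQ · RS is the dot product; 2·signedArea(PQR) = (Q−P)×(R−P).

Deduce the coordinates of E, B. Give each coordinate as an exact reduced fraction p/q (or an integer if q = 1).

1. E_y = 5  [EC · DA = 10]
2. E_x = -11  [|ED|² = 1]
   → E = (-11, 5)
3. B_x = -5  [line -8·x + -18·y + -28 = 0 ∩ |EB|² = 493/9]
4. B_y = 2/3  [line -8·x + -18·y + -28 = 0 ∩ |EB|² = 493/9]
   → B = (-5, 2/3)

B = (-5, 2/3)
E = (-11, 5)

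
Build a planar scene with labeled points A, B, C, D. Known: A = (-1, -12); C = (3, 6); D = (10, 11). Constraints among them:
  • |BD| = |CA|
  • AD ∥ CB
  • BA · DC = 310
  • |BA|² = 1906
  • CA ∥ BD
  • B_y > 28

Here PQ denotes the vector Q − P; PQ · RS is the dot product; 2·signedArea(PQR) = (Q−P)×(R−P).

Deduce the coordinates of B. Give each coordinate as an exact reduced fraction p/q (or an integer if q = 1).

B = (14, 29)

1. B_x = 14  [CA ∥ BD ∩ AD ∥ CB]
2. B_y = 29  [CA ∥ BD ∩ AD ∥ CB]
   → B = (14, 29)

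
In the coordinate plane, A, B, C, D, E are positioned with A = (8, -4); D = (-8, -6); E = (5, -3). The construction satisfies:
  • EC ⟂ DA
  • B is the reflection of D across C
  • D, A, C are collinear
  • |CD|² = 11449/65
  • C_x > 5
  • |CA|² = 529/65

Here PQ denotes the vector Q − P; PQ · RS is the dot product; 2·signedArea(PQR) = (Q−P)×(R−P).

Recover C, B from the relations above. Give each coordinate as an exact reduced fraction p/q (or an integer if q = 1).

B = (1192/65, -176/65)
C = (336/65, -283/65)

1. C_x = 336/65  [D, A, C are collinear ∩ EC ⟂ DA]
2. C_y = -283/65  [D, A, C are collinear ∩ EC ⟂ DA]
   → C = (336/65, -283/65)
3. B_x = 1192/65  [B is the reflection of D across C]
4. B_y = -176/65  [B is the reflection of D across C]
   → B = (1192/65, -176/65)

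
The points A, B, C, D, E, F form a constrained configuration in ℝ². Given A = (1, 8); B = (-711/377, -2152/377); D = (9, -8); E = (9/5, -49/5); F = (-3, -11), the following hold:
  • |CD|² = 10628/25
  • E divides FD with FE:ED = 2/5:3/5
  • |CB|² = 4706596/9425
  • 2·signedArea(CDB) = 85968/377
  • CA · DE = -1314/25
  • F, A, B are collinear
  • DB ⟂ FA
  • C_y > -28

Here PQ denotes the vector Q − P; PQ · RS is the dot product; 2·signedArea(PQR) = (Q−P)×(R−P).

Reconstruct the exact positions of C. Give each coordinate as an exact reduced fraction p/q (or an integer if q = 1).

C = (13/5, -138/5)

1. C_x = 13/5  [2·signedArea(CDB) = 85968/377 ∩ CA · DE = -1314/25]
2. C_y = -138/5  [2·signedArea(CDB) = 85968/377 ∩ CA · DE = -1314/25]
   → C = (13/5, -138/5)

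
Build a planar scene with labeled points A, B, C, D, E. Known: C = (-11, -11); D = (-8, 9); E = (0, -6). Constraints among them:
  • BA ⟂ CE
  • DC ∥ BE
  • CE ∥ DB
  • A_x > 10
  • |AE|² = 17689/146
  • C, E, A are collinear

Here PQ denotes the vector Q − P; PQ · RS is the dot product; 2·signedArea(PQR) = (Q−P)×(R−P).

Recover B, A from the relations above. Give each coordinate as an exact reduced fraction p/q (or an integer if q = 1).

1. B_x = 3  [DC ∥ BE ∩ CE ∥ DB]
2. B_y = 14  [DC ∥ BE ∩ CE ∥ DB]
   → B = (3, 14)
3. A_x = 1463/146  [C, E, A are collinear ∩ BA ⟂ CE]
4. A_y = -211/146  [C, E, A are collinear ∩ BA ⟂ CE]
   → A = (1463/146, -211/146)

A = (1463/146, -211/146)
B = (3, 14)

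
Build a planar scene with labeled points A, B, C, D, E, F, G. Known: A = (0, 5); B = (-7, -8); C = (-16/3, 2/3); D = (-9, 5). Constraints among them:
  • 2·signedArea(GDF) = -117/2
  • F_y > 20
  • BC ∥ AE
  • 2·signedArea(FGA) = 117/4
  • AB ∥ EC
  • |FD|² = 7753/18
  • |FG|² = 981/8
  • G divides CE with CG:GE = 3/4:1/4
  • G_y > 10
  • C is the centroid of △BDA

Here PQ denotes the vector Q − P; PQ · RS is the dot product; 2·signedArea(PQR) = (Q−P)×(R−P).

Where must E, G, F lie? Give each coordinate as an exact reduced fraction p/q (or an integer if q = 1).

1. E_x = 5/3  [AB ∥ EC ∩ BC ∥ AE]
2. E_y = 41/3  [AB ∥ EC ∩ BC ∥ AE]
   → E = (5/3, 41/3)
3. G_x = -1/12  [G divides CE with CG:GE = 3/4:1/4]
4. G_y = 125/12  [G divides CE with CG:GE = 3/4:1/4]
   → G = (-1/12, 125/12)
5. F_x = 31/6  [2·signedArea(FGA) = 117/4 ∩ 2·signedArea(GDF) = -117/2]
6. F_y = 121/6  [2·signedArea(FGA) = 117/4 ∩ 2·signedArea(GDF) = -117/2]
   → F = (31/6, 121/6)

E = (5/3, 41/3)
F = (31/6, 121/6)
G = (-1/12, 125/12)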